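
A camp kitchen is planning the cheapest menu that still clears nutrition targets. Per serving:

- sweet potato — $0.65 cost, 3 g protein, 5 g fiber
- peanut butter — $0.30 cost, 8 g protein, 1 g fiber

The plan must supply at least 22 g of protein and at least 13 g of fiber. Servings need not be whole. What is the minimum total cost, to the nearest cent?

A basic optimal solution has at most two foods positive. Try each food alone and each pair with both targets met exactly.
sweet potato only: max(22/3, 13/5) = 7.333 servings → $4.77.
peanut butter only: max(22/8, 13/1) = 13 servings → $3.90.
sweet potato + peanut butter with both tight: 2.216 servings and 1.919 servings → $2.02.
Cheapest feasible corner: $2.02.

$2.02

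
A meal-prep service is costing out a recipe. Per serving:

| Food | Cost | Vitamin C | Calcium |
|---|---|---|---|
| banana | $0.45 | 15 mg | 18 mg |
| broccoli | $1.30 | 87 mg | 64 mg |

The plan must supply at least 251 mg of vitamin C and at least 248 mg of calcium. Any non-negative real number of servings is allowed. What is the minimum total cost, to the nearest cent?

$5.04

banana only: max(251/15, 248/18) = 16.73 servings → $7.53.
broccoli only: max(251/87, 248/64) = 3.875 servings → $5.04.
banana + broccoli with both tight: 9.096 servings and 1.317 servings → $5.80.
The minimum over all feasible corners is $5.04.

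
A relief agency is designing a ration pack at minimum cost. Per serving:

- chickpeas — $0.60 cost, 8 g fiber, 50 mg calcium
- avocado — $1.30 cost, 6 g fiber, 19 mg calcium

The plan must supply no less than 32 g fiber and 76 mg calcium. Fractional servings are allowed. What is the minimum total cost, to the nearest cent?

$2.40

An LP optimum is at a vertex; with two nutrient constraints at most two foods are used. Check each candidate.
chickpeas only: max(32/8, 76/50) = 4 servings → $2.40.
avocado only: max(32/6, 76/19) = 5.333 servings → $6.93.
chickpeas + avocado with both targets exact would need a negative amount; discard.
The minimum over all feasible corners is $2.40.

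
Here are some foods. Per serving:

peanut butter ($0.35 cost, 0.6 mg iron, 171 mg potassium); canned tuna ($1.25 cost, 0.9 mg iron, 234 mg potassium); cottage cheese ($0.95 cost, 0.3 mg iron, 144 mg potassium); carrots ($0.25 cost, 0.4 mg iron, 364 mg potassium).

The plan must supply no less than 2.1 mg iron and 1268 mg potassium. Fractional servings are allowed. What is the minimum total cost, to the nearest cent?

This is a tiny linear program; its minimum lies at a vertex of the feasible set. List the vertices and price them.
peanut butter only: max(2.1/0.6, 1268/171) = 7.415 servings → $2.60.
canned tuna only: max(2.1/0.9, 1268/234) = 5.419 servings → $6.77.
cottage cheese only: max(2.1/0.3, 1268/144) = 8.806 servings → $8.37.
carrots only: max(2.1/0.4, 1268/364) = 5.25 servings → $1.31.
peanut butter + canned tuna with both targets exact would need a negative amount; discard.
peanut butter + cottage cheese: intersection lies outside the first quadrant.
peanut butter + carrots with both tight: 1.715 servings and 2.678 servings → $1.27.
canned tuna + cottage cheese: the both-tight solution has a negative serving — not a feasible corner.
canned tuna + carrots with both tight: 1.099 servings and 2.777 servings → $2.07.
cottage cheese + carrots with both tight: 4.984 servings and 1.512 servings → $5.11.
The minimum over all feasible corners is $1.27.

$1.27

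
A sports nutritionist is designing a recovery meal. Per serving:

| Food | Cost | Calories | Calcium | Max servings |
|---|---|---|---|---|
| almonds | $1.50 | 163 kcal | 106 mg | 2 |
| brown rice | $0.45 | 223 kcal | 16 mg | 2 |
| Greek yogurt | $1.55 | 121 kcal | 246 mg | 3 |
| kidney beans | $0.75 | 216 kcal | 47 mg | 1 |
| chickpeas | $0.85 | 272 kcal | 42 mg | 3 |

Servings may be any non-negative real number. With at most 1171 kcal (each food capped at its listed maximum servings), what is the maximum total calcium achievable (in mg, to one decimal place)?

1038.1 mg

Calcium per kcal: Greek yogurt 2.033, almonds 0.6503, kidney beans 0.2176, chickpeas 0.1544, brown rice 0.07175.
Take 3 servings of Greek yogurt: uses 363 kcal, +738.0 mg calcium (running total 738.0 mg).
Take 2 servings of almonds: uses 326 kcal, +212.0 mg calcium (running total 950.0 mg).
Take 1 serving of kidney beans: uses 216 kcal, +47.0 mg calcium (running total 997.0 mg).
Take 0.9779 servings of chickpeas: uses 266 kcal, +41.1 mg calcium (running total 1038.1 mg).
Filling greedily by calcium-per-kcal is optimal for one linear limit, giving 1038.1 mg.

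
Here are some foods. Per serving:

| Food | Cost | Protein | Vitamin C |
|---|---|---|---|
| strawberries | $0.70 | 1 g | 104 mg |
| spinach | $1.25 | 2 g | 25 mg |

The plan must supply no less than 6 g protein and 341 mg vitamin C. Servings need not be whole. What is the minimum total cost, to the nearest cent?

With two linear requirements the optimum uses one or two foods; enumerate the corners.
strawberries only: max(6/1, 341/104) = 6 servings → $4.20.
spinach only: max(6/2, 341/25) = 13.64 servings → $17.05.
strawberries + spinach with both tight: 2.907 servings and 1.546 servings → $3.97.
Cheapest feasible corner: $3.97.

$3.97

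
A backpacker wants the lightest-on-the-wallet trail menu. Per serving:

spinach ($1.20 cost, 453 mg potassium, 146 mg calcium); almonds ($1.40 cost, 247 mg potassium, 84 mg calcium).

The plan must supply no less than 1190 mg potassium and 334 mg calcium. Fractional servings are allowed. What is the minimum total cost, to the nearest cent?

$3.15

Compare the cost at each extreme point of the feasible region.
spinach only: max(1190/453, 334/146) = 2.627 servings → $3.15.
almonds only: max(1190/247, 334/84) = 4.818 servings → $6.74.
spinach + almonds with both targets exact would need a negative amount; discard.
Cheapest feasible corner: $3.15.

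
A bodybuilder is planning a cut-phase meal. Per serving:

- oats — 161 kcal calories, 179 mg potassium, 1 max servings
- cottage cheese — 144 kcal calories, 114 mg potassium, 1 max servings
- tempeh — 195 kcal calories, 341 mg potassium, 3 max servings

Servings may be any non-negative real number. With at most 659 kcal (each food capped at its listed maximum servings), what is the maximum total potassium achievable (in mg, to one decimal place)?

1105.3 mg

Potassium per kcal: tempeh 1.749, oats 1.112, cottage cheese 0.7917.
Take 3 servings of tempeh: uses 585 kcal, +1023.0 mg potassium (running total 1023.0 mg).
Take 0.4596 servings of oats: uses 74 kcal, +82.3 mg potassium (running total 1105.3 mg).
Greedy by best ratio exhausts the calories allowance optimally: 1105.3 mg.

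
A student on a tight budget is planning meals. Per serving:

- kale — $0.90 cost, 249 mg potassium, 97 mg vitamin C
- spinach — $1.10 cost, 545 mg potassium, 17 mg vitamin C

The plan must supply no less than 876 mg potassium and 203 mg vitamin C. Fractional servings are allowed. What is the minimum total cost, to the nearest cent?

$2.55

Check every corner: each single food scaled to meet both minima, and each pair solved so both constraints bind.
kale only: max(876/249, 203/97) = 3.518 servings → $3.17.
spinach only: max(876/545, 203/17) = 11.94 servings → $13.14.
kale + spinach with both tight: 1.969 servings and 0.7079 servings → $2.55.
So the least-cost plan costs $2.55.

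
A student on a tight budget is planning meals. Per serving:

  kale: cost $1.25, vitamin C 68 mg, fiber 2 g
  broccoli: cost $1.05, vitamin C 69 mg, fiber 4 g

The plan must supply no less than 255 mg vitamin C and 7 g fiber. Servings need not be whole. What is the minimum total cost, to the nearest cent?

With two linear requirements the optimum uses one or two foods; enumerate the corners.
kale only: max(255/68, 7/2) = 3.75 servings → $4.69.
broccoli only: max(255/69, 7/4) = 3.696 servings → $3.88.
kale + broccoli with both targets exact would need a negative amount; discard.
The minimum over all feasible corners is $3.88.

$3.88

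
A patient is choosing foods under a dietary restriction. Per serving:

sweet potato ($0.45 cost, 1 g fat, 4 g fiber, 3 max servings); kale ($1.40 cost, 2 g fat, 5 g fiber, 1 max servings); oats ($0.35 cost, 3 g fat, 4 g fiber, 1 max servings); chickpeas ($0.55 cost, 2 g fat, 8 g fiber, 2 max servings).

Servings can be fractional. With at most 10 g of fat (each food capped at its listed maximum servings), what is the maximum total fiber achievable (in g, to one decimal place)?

Fiber per g fat: sweet potato 4, chickpeas 4, kale 2.5, oats 1.333.
Take 3 servings of sweet potato: uses 3 g fat, +12.0 g fiber (running total 12.0 g).
Take 2 servings of chickpeas: uses 4 g fat, +16.0 g fiber (running total 28.0 g).
Take 1 serving of kale: uses 2 g fat, +5.0 g fiber (running total 33.0 g).
Take 0.3333 servings of oats: uses 1 g fat, +1.3 g fiber (running total 34.3 g).
Filling greedily by fiber-per-g fat is optimal for one linear limit, giving 34.3 g.

34.3 g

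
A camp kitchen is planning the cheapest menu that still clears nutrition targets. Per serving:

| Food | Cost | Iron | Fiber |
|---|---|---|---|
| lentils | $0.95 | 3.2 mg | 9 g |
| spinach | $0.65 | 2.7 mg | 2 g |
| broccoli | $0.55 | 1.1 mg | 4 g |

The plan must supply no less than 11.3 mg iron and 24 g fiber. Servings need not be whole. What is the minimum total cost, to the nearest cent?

$3.14

Compare the cost at each extreme point of the feasible region.
lentils only: max(11.3/3.2, 24/9) = 3.531 servings → $3.35.
spinach only: max(11.3/2.7, 24/2) = 12 servings → $7.80.
broccoli only: max(11.3/1.1, 24/4) = 10.27 servings → $5.65.
lentils + spinach with both tight: 2.358 servings and 1.391 servings → $3.14.
lentils + broccoli: the both-tight solution has a negative serving — not a feasible corner.
spinach + broccoli with both tight: 2.186 servings and 4.907 servings → $4.12.
The minimum over all feasible corners is $3.14.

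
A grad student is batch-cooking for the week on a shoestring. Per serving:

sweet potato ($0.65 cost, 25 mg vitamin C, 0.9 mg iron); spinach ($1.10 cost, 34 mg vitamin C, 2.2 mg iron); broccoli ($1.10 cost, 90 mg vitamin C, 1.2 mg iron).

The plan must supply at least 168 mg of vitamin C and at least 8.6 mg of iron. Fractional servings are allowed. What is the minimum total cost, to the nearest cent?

Minimising a linear cost over {vitamin C ≥ 168, iron ≥ 8.6, servings ≥ 0} — the optimum is at a vertex, using one or two foods.
sweet potato only: max(168/25, 8.6/0.9) = 9.556 servings → $6.21.
spinach only: max(168/34, 8.6/2.2) = 4.941 servings → $5.44.
broccoli only: max(168/90, 8.6/1.2) = 7.167 servings → $7.88.
sweet potato + spinach with both tight: 3.164 servings and 2.615 servings → $4.93.
sweet potato + broccoli with both targets exact would need a negative amount; discard.
spinach + broccoli with both tight: 3.641 servings and 0.4911 servings → $4.55.
The minimum over all feasible corners is $4.55.

$4.55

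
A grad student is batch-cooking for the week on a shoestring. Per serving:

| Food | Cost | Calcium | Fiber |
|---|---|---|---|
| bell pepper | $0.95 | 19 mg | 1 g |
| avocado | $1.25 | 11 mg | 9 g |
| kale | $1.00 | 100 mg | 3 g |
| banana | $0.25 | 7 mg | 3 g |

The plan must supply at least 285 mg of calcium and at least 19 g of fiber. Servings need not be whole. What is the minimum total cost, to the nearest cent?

The cheapest plan sits at a corner of the feasible region — with two constraints it uses at most two foods.
bell pepper only: max(285/19, 19/1) = 19 servings → $18.05.
avocado only: max(285/11, 19/9) = 25.91 servings → $32.39.
kale only: max(285/100, 19/3) = 6.333 servings → $6.33.
banana only: max(285/7, 19/3) = 40.71 servings → $10.18.
bell pepper + avocado with both tight: 14.72 servings and 0.475 servings → $14.58.
bell pepper + kale: intersection lies outside the first quadrant.
bell pepper + banana with both tight: 14.44 servings and 1.52 servings → $14.10.
avocado + kale with both tight: 1.205 servings and 2.717 servings → $4.22.
avocado + banana: intersection lies outside the first quadrant.
kale + banana with both tight: 2.588 servings and 3.746 servings → $3.52.
Cheapest feasible corner: $3.52.

$3.52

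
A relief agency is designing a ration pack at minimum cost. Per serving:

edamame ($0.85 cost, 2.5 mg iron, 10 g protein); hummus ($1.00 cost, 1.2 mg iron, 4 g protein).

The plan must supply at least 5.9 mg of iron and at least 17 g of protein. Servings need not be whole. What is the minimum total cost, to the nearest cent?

$2.01

Compare the cost at each extreme point of the feasible region.
edamame only: max(5.9/2.5, 17/10) = 2.36 servings → $2.01.
hummus only: max(5.9/1.2, 17/4) = 4.917 servings → $4.92.
edamame + hummus: intersection lies outside the first quadrant.
So the least-cost plan costs $2.01.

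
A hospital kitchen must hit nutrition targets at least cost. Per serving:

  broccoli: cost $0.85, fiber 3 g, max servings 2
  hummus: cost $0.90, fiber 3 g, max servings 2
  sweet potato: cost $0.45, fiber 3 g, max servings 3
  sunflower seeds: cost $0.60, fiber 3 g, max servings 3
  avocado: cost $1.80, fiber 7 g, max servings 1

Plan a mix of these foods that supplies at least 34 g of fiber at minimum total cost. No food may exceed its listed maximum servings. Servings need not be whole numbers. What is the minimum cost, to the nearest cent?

$7.55

Cost per g of fiber: sweet potato $0.1500, sunflower seeds $0.2000, avocado $0.2571, broccoli $0.2833, hummus $0.3000.
Take 3 servings of sweet potato: +9.0 g fiber for $1.35 (total $1.35, still need 25.0 g).
Take 3 servings of sunflower seeds: +9.0 g fiber for $1.80 (total $3.15, still need 16.0 g).
Take 1 serving of avocado: +7.0 g fiber for $1.80 (total $4.95, still need 9.0 g).
Take 2 servings of broccoli: +6.0 g fiber for $1.70 (total $6.65, still need 3.0 g).
Take 1 serving of hummus: +3.0 g fiber for $0.90 (total $7.55, still need 0.0 g).
Greedy by cheapest-per-g is optimal for a single linear constraint, so the minimum cost is $7.55.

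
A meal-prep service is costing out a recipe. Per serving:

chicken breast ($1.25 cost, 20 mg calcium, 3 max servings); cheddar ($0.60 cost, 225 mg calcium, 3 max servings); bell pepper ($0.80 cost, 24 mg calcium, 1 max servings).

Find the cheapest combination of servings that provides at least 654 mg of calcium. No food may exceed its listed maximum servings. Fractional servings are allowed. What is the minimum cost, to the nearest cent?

$1.74

Cost per mg of calcium: cheddar $0.0027, bell pepper $0.0333, chicken breast $0.0625.
Take 2.907 servings of cheddar: +654.0 mg calcium for $1.74 (total $1.74, still need 0.0 mg).
Filling from the cheapest source first is optimal under one linear minimum: $1.74.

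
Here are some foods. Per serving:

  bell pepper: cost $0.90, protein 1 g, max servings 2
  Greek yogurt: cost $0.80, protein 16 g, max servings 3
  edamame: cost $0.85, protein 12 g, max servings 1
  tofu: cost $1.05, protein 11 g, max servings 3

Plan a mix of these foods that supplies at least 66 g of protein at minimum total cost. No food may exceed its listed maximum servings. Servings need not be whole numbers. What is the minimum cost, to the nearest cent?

$3.82

Cost per g of protein: Greek yogurt $0.0500, edamame $0.0708, tofu $0.0955, bell pepper $0.9000.
Take 3 servings of Greek yogurt: +48.0 g protein for $2.40 (total $2.40, still need 18.0 g).
Take 1 serving of edamame: +12.0 g protein for $0.85 (total $3.25, still need 6.0 g).
Take 0.5455 servings of tofu: +6.0 g protein for $0.57 (total $3.82, still need 0.0 g).
Greedy by cheapest-per-g is optimal for a single linear constraint, so the minimum cost is $3.82.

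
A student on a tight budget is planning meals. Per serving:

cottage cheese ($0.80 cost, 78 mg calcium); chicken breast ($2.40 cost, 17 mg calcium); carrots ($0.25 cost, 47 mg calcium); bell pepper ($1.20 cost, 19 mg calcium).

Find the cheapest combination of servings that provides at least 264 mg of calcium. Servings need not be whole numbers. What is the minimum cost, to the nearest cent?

$1.40

Cost per mg of calcium: carrots $0.0053, cottage cheese $0.0103, bell pepper $0.0632, chicken breast $0.1412.
With no serving limits, use only carrots: 264 mg / 47 mg = 5.617 servings × $0.25 = $1.40.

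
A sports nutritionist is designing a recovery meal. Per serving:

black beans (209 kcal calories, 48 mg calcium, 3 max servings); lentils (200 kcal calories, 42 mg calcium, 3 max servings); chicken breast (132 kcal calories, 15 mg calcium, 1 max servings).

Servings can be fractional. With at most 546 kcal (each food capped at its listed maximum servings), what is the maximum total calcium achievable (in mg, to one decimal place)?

125.4 mg

Calcium per kcal: black beans 0.2297, lentils 0.21, chicken breast 0.1136.
Take 2.612 servings of black beans: uses 546 kcal, +125.4 mg calcium (running total 125.4 mg).
Greedy by best ratio exhausts the calories allowance optimally: 125.4 mg.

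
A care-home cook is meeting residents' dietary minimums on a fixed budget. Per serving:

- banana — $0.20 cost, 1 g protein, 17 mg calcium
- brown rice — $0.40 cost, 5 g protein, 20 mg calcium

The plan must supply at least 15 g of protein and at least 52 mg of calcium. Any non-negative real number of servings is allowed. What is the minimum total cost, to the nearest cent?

$1.20

Compare the cost at each extreme point of the feasible region.
banana only: max(15/1, 52/17) = 15 servings → $3.00.
brown rice only: max(15/5, 52/20) = 3 servings → $1.20.
banana + brown rice with both targets exact would need a negative amount; discard.
Cheapest feasible corner: $1.20.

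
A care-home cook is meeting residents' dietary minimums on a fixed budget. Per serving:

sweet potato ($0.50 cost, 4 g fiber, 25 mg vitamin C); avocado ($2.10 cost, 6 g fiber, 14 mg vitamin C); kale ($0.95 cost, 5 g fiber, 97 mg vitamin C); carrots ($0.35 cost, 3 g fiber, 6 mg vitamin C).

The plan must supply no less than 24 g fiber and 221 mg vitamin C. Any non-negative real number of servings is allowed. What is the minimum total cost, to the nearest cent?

$3.35

sweet potato only: max(24/4, 221/25) = 8.84 servings → $4.42.
avocado only: max(24/6, 221/14) = 15.79 servings → $33.15.
kale only: max(24/5, 221/97) = 4.8 servings → $4.56.
carrots only: max(24/3, 221/6) = 36.83 servings → $12.89.
sweet potato + avocado: intersection lies outside the first quadrant.
sweet potato + kale with both tight: 4.65 servings and 1.08 servings → $3.35.
sweet potato + carrots with both targets exact would need a negative amount; discard.
avocado + kale with both tight: 2.389 servings and 1.934 servings → $6.85.
avocado + carrots with both targets exact would need a negative amount; discard.
kale + carrots with both tight: 1.989 servings and 4.686 servings → $3.53.
So the least-cost plan costs $3.35.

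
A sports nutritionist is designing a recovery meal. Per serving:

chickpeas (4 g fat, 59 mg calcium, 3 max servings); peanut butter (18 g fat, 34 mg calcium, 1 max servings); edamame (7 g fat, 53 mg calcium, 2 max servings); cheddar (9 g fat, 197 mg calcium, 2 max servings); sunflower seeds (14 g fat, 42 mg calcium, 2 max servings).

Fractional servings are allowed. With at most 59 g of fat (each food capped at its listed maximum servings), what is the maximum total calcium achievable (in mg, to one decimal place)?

722.0 mg

Calcium per g fat: cheddar 21.89, chickpeas 14.75, edamame 7.571, sunflower seeds 3, peanut butter 1.889.
Take 2 servings of cheddar: uses 18 g fat, +394.0 mg calcium (running total 394.0 mg).
Take 3 servings of chickpeas: uses 12 g fat, +177.0 mg calcium (running total 571.0 mg).
Take 2 servings of edamame: uses 14 g fat, +106.0 mg calcium (running total 677.0 mg).
Take 1.071 servings of sunflower seeds: uses 15 g fat, +45.0 mg calcium (running total 722.0 mg).
Greedy by best ratio exhausts the fat allowance optimally: 722.0 mg.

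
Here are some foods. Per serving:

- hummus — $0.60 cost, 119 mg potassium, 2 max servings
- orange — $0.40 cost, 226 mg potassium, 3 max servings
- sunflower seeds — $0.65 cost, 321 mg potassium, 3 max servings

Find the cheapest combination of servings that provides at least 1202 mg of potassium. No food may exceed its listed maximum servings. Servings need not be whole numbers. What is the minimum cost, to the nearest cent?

$2.26

Cost per mg of potassium: orange $0.0018, sunflower seeds $0.0020, hummus $0.0050.
Take 3 servings of orange: +678.0 mg potassium for $1.20 (total $1.20, still need 524.0 mg).
Take 1.632 servings of sunflower seeds: +524.0 mg potassium for $1.06 (total $2.26, still need 0.0 mg).
Greedy by cheapest-per-mg is optimal for a single linear constraint, so the minimum cost is $2.26.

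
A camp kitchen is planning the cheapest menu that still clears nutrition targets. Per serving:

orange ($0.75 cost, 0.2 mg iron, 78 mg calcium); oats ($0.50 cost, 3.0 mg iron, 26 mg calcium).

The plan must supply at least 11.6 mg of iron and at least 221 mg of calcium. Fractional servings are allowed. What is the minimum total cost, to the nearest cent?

An LP optimum is at a vertex; with two nutrient constraints at most two foods are used. Check each candidate.
orange only: max(11.6/0.2, 221/78) = 58 servings → $43.50.
oats only: max(11.6/3.0, 221/26) = 8.5 servings → $4.25.
orange + oats with both tight: 1.58 servings and 3.761 servings → $3.07.
So the least-cost plan costs $3.07.

$3.07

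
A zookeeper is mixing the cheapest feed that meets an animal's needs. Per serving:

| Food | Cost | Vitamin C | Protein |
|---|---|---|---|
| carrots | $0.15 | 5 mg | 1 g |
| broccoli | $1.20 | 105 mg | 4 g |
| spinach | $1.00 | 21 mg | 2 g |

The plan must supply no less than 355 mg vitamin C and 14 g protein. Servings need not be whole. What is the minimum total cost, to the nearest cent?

$4.11

Two binding constraints pin down two serving amounts, so the optimal mix uses at most two foods. The candidates are each food alone (scaled to the tighter of vitamin C/protein) and each pair with both constraints tight.
carrots only: max(355/5, 14/1) = 71 servings → $10.65.
broccoli only: max(355/105, 14/4) = 3.5 servings → $4.20.
spinach only: max(355/21, 14/2) = 16.9 servings → $16.90.
carrots + broccoli with both tight: 0.5882 servings and 3.353 servings → $4.11.
carrots + spinach: the both-tight solution has a negative serving — not a feasible corner.
broccoli + spinach with both tight: 3.302 servings and 0.3968 servings → $4.36.
Cheapest feasible corner: $4.11.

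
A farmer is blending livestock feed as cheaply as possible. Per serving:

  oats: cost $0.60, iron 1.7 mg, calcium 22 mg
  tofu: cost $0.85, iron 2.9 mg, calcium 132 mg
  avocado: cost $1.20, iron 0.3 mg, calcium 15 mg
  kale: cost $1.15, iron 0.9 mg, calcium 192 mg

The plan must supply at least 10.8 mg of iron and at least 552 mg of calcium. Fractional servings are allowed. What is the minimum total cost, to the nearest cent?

$3.52

Compare the cost at each extreme point of the feasible region.
oats only: max(10.8/1.7, 552/22) = 25.09 servings → $15.05.
tofu only: max(10.8/2.9, 552/132) = 4.182 servings → $3.55.
avocado only: max(10.8/0.3, 552/15) = 36.8 servings → $44.16.
kale only: max(10.8/0.9, 552/192) = 12 servings → $13.80.
oats + tofu: intersection lies outside the first quadrant.
oats + avocado with both targets exact would need a negative amount; discard.
oats + kale with both tight: 5.143 servings and 2.286 servings → $5.71.
tofu + avocado: the both-tight solution has a negative serving — not a feasible corner.
tofu + kale with both tight: 3.6 servings and 0.4 servings → $3.52.
avocado + kale with both tight: 35.76 servings and 0.08163 servings → $43.00.
The minimum over all feasible corners is $3.52.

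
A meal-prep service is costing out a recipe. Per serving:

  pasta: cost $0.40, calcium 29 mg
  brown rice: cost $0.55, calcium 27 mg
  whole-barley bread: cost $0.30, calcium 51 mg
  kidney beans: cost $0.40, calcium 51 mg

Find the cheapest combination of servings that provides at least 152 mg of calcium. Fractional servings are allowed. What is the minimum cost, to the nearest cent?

$0.89

Cost per mg of calcium: whole-barley bread $0.0059, kidney beans $0.0078, pasta $0.0138, brown rice $0.0204.
With no serving limits, use only whole-barley bread: 152 mg / 51 mg = 2.98 servings × $0.30 = $0.89.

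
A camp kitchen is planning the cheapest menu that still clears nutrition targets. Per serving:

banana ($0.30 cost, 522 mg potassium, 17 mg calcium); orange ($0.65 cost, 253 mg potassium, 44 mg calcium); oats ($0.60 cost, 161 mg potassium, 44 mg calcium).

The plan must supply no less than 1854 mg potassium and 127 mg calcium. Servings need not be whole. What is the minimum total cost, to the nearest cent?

$1.94

Minimising a linear cost over {potassium ≥ 1854, calcium ≥ 127, servings ≥ 0} — the optimum is at a vertex, using one or two foods.
banana only: max(1854/522, 127/17) = 7.471 servings → $2.24.
orange only: max(1854/253, 127/44) = 7.328 servings → $4.76.
oats only: max(1854/161, 127/44) = 11.52 servings → $6.91.
banana + orange with both tight: 2.649 servings and 1.863 servings → $2.01.
banana + oats with both tight: 3.022 servings and 1.719 servings → $1.94.
orange + oats: the both-tight solution has a negative serving — not a feasible corner.
Cheapest feasible corner: $1.94.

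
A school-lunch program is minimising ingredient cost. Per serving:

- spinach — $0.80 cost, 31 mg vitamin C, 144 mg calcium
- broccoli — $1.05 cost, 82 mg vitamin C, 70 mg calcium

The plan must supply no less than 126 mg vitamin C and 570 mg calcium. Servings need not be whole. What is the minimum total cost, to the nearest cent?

An LP optimum is at a vertex; with two nutrient constraints at most two foods are used. Check each candidate.
spinach only: max(126/31, 570/144) = 4.065 servings → $3.25.
broccoli only: max(126/82, 570/70) = 8.143 servings → $8.55.
spinach + broccoli with both tight: 3.934 servings and 0.04918 servings → $3.20.
The minimum over all feasible corners is $3.20.

$3.20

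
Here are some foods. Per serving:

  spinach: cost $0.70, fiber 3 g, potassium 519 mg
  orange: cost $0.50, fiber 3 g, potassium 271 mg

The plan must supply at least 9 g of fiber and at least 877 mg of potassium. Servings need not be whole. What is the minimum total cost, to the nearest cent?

A basic optimal solution has at most two foods positive. Try each food alone and each pair with both targets met exactly.
spinach only: max(9/3, 877/519) = 3 servings → $2.10.
orange only: max(9/3, 877/271) = 3.236 servings → $1.62.
spinach + orange with both tight: 0.2581 servings and 2.742 servings → $1.55.
So the least-cost plan costs $1.55.

$1.55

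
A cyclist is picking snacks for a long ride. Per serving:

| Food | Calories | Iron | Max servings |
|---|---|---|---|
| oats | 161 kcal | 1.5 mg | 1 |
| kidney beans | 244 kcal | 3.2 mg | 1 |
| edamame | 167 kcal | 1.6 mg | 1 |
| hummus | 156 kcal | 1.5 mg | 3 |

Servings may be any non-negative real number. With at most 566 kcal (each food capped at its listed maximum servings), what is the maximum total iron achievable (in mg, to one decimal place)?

Iron per kcal: kidney beans 0.01311, hummus 0.009615, edamame 0.009581, oats 0.009317.
Take 1 serving of kidney beans: uses 244 kcal, +3.2 mg iron (running total 3.2 mg).
Take 2.064 servings of hummus: uses 322 kcal, +3.1 mg iron (running total 6.3 mg).
Greedy by best ratio exhausts the calories allowance optimally: 6.3 mg.

6.3 mg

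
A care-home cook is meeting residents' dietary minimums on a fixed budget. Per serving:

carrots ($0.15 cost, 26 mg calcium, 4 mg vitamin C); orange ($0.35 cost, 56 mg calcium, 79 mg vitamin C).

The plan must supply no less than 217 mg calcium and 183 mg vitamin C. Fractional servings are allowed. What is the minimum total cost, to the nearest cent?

Check every corner: each single food scaled to meet both minima, and each pair solved so both constraints bind.
carrots only: max(217/26, 183/4) = 45.75 servings → $6.86.
orange only: max(217/56, 183/79) = 3.875 servings → $1.36.
carrots + orange with both tight: 3.768 servings and 2.126 servings → $1.31.
Cheapest feasible corner: $1.31.

$1.31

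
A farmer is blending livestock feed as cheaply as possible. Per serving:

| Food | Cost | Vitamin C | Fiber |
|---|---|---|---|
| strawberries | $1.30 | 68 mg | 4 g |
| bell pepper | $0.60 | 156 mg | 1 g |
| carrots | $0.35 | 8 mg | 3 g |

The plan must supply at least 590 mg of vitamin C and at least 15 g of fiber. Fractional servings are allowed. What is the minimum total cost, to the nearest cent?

$3.48

With two linear requirements the optimum uses one or two foods; enumerate the corners.
strawberries only: max(590/68, 15/4) = 8.676 servings → $11.28.
bell pepper only: max(590/156, 15/1) = 15 servings → $9.00.
carrots only: max(590/8, 15/3) = 73.75 servings → $25.81.
strawberries + bell pepper with both tight: 3.147 servings and 2.41 servings → $5.54.
strawberries + carrots: intersection lies outside the first quadrant.
bell pepper + carrots with both tight: 3.587 servings and 3.804 servings → $3.48.
Cheapest feasible corner: $3.48.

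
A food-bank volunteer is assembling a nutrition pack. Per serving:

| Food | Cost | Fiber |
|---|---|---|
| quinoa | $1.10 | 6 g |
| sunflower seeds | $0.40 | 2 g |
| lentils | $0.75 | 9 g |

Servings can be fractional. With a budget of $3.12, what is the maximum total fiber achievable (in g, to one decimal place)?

37.4 g

Fiber per dollar: lentils 12, quinoa 5.455, sunflower seeds 5.
With no serving limits, spend the whole cost allowance on lentils: $3.12 / $0.75 × 9 g = 37.4 g.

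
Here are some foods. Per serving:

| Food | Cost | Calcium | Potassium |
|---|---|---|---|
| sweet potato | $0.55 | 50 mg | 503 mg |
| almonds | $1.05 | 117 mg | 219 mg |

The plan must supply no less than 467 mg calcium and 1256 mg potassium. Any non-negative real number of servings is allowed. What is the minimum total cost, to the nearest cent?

This is a tiny linear program; its minimum lies at a vertex of the feasible set. List the vertices and price them.
sweet potato only: max(467/50, 1256/503) = 9.34 servings → $5.14.
almonds only: max(467/117, 1256/219) = 5.735 servings → $6.02.
sweet potato + almonds with both tight: 0.9327 servings and 3.593 servings → $4.29.
Cheapest feasible corner: $4.29.

$4.29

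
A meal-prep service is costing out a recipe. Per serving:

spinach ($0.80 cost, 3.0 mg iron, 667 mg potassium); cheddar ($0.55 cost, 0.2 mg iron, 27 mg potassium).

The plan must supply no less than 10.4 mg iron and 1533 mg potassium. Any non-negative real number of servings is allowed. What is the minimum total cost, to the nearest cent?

$2.77

Check every corner: each single food scaled to meet both minima, and each pair solved so both constraints bind.
spinach only: max(10.4/3.0, 1533/667) = 3.467 servings → $2.77.
cheddar only: max(10.4/0.2, 1533/27) = 56.78 servings → $31.23.
spinach + cheddar with both tight: 0.4924 servings and 44.61 servings → $24.93.
The minimum over all feasible corners is $2.77.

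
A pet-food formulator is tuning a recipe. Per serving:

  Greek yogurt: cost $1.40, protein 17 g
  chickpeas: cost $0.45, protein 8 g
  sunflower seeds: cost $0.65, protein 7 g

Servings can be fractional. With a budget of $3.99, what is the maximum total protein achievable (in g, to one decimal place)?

70.9 g

Protein per dollar: chickpeas 17.78, Greek yogurt 12.14, sunflower seeds 10.77.
With no serving limits, spend the whole cost allowance on chickpeas: $3.99 / $0.45 × 8 g = 70.9 g.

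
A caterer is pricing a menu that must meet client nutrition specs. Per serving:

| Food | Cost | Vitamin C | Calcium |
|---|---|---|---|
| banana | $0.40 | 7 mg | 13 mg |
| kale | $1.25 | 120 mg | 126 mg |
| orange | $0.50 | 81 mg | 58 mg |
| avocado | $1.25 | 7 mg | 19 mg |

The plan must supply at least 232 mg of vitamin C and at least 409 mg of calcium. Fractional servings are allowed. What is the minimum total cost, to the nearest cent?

$3.53

Minimising a linear cost over {vitamin C ≥ 232, calcium ≥ 409, servings ≥ 0} — the optimum is at a vertex, using one or two foods.
banana only: max(232/7, 409/13) = 33.14 servings → $13.26.
kale only: max(232/120, 409/126) = 3.246 servings → $4.06.
orange only: max(232/81, 409/58) = 7.052 servings → $3.53.
avocado only: max(232/7, 409/19) = 33.14 servings → $41.43.
banana + kale with both tight: 29.27 servings and 0.2257 servings → $11.99.
banana + orange with both tight: 30.41 servings and 0.2365 servings → $12.28.
banana + avocado: intersection lies outside the first quadrant.
kale + orange with both targets exact would need a negative amount; discard.
kale + avocado with both tight: 1.105 servings and 14.2 servings → $19.13.
orange + avocado with both tight: 1.364 servings and 17.36 servings → $22.39.
So the least-cost plan costs $3.53.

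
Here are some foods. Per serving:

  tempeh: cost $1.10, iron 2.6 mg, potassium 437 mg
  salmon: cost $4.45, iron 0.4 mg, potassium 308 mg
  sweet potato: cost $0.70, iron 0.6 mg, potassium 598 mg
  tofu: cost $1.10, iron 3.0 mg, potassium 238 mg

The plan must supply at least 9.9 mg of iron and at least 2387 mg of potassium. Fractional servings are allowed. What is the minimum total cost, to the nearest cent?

$4.84

With two linear requirements the optimum uses one or two foods; enumerate the corners.
tempeh only: max(9.9/2.6, 2387/437) = 5.462 servings → $6.01.
salmon only: max(9.9/0.4, 2387/308) = 24.75 servings → $110.14.
sweet potato only: max(9.9/0.6, 2387/598) = 16.5 servings → $11.55.
tofu only: max(9.9/3.0, 2387/238) = 10.03 servings → $11.03.
tempeh + salmon with both tight: 3.346 servings and 3.003 servings → $17.04.
tempeh + sweet potato with both tight: 3.472 servings and 1.454 servings → $4.84.
tempeh + tofu with both targets exact would need a negative amount; discard.
salmon + sweet potato: intersection lies outside the first quadrant.
salmon + tofu with both tight: 5.797 servings and 2.527 servings → $28.58.
sweet potato + tofu with both tight: 2.91 servings and 2.718 servings → $5.03.
The minimum over all feasible corners is $4.84.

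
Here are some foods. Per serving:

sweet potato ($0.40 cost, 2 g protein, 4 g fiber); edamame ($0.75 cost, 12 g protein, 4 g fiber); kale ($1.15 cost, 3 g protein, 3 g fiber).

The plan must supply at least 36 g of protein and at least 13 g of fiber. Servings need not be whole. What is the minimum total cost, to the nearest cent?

$2.33

Minimising a linear cost over {protein ≥ 36, fiber ≥ 13, servings ≥ 0} — the optimum is at a vertex, using one or two foods.
sweet potato only: max(36/2, 13/4) = 18 servings → $7.20.
edamame only: max(36/12, 13/4) = 3.25 servings → $2.44.
kale only: max(36/3, 13/3) = 12 servings → $13.80.
sweet potato + edamame with both tight: 0.3 servings and 2.95 servings → $2.33.
sweet potato + kale: the both-tight solution has a negative serving — not a feasible corner.
edamame + kale with both tight: 2.875 servings and 0.5 servings → $2.73.
The minimum over all feasible corners is $2.33.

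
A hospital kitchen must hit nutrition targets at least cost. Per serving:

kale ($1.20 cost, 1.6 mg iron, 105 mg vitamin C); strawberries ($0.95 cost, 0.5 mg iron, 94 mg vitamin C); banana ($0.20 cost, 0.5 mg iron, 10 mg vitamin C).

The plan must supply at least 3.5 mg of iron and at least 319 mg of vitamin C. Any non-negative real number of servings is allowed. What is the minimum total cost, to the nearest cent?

$3.46

kale only: max(3.5/1.6, 319/105) = 3.038 servings → $3.65.
strawberries only: max(3.5/0.5, 319/94) = 7 servings → $6.65.
banana only: max(3.5/0.5, 319/10) = 31.9 servings → $6.38.
kale + strawberries with both tight: 1.731 servings and 1.46 servings → $3.46.
kale + banana with both targets exact would need a negative amount; discard.
strawberries + banana with both tight: 2.964 servings and 4.036 servings → $3.62.
Cheapest feasible corner: $3.46.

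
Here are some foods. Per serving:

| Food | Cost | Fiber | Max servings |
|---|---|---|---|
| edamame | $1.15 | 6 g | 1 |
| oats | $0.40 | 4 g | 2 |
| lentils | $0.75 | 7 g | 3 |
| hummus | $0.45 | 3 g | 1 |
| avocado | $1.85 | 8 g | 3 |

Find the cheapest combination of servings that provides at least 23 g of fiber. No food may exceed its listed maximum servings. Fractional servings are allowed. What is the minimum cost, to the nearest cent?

Cost per g of fiber: oats $0.1000, lentils $0.1071, hummus $0.1500, edamame $0.1917, avocado $0.2313.
Take 2 servings of oats: +8.0 g fiber for $0.80 (total $0.80, still need 15.0 g).
Take 2.143 servings of lentils: +15.0 g fiber for $1.61 (total $2.41, still need 0.0 g).
Filling from the cheapest source first is optimal under one linear minimum: $2.41.

$2.41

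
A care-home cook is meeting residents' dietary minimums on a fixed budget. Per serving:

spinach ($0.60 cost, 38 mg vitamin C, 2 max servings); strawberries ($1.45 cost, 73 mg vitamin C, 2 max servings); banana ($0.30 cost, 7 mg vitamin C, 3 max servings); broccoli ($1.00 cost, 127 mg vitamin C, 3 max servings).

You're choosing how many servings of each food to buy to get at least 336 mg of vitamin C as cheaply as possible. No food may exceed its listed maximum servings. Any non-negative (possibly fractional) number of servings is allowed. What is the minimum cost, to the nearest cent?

Cost per mg of vitamin C: broccoli $0.0079, spinach $0.0158, strawberries $0.0199, banana $0.0429.
Take 2.646 servings of broccoli: +336.0 mg vitamin C for $2.65 (total $2.65, still need 0.0 mg).
Greedy by cheapest-per-mg is optimal for a single linear constraint, so the minimum cost is $2.65.

$2.65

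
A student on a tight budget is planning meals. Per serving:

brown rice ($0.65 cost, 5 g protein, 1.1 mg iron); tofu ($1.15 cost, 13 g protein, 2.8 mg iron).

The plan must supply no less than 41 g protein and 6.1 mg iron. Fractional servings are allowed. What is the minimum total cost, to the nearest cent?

Compare the cost at each extreme point of the feasible region.
brown rice only: max(41/5, 6.1/1.1) = 8.2 servings → $5.33.
tofu only: max(41/13, 6.1/2.8) = 3.154 servings → $3.63.
brown rice + tofu: the both-tight solution has a negative serving — not a feasible corner.
The minimum over all feasible corners is $3.63.

$3.63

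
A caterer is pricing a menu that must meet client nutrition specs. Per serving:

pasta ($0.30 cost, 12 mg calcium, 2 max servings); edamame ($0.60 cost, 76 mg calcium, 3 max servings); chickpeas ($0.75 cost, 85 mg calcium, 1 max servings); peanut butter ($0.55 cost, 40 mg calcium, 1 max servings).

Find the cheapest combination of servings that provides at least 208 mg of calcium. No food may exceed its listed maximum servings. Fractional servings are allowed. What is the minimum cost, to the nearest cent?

Cost per mg of calcium: edamame $0.0079, chickpeas $0.0088, peanut butter $0.0138, pasta $0.0250.
Take 2.737 servings of edamame: +208.0 mg calcium for $1.64 (total $1.64, still need 0.0 mg).
Greedy by cheapest-per-mg is optimal for a single linear constraint, so the minimum cost is $1.64.

$1.64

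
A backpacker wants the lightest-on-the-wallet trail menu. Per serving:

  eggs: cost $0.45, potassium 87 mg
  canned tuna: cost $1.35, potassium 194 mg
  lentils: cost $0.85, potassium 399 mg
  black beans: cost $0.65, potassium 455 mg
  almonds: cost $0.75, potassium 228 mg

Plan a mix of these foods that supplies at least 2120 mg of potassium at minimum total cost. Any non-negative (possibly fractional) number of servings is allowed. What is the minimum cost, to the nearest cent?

Cost per mg of potassium: black beans $0.0014, lentils $0.0021, almonds $0.0033, eggs $0.0052, canned tuna $0.0070.
With no serving limits, use only black beans: 2120 mg / 455 mg = 4.659 servings × $0.65 = $3.03.

$3.03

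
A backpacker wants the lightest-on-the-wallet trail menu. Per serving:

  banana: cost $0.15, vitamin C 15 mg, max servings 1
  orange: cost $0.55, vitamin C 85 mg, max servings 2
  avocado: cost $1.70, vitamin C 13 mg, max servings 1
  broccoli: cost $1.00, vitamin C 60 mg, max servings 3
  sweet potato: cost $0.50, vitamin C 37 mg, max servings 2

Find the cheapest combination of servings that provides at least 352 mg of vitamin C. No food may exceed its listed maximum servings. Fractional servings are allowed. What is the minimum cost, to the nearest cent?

$3.80

Cost per mg of vitamin C: orange $0.0065, banana $0.0100, sweet potato $0.0135, broccoli $0.0167, avocado $0.1308.
Take 2 servings of orange: +170.0 mg vitamin C for $1.10 (total $1.10, still need 182.0 mg).
Take 1 serving of banana: +15.0 mg vitamin C for $0.15 (total $1.25, still need 167.0 mg).
Take 2 servings of sweet potato: +74.0 mg vitamin C for $1.00 (total $2.25, still need 93.0 mg).
Take 1.55 servings of broccoli: +93.0 mg vitamin C for $1.55 (total $3.80, still need 0.0 mg).
Greedy by cheapest-per-mg is optimal for a single linear constraint, so the minimum cost is $3.80.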